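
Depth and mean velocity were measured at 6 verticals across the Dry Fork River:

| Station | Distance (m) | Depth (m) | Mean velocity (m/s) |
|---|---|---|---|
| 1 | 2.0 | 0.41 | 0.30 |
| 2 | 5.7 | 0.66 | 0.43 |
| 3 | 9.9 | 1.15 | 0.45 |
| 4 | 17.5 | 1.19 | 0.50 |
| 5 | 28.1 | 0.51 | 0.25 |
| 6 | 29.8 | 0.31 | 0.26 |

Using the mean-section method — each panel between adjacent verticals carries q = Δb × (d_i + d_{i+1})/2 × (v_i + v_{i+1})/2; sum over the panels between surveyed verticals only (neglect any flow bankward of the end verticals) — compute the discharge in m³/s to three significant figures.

10.2 m³/s

Panel 1-2: Δb = 3.7 m, d̄ = (0.41+0.66)/2 = 0.535, v̄ = (0.30+0.43)/2 = 0.365 → q = 3.7×0.535×0.365 = 0.7225 m³/s
Panel 2-3: Δb = 4.2 m, d̄ = (0.66+1.15)/2 = 0.905, v̄ = (0.43+0.45)/2 = 0.44 → q = 4.2×0.905×0.44 = 1.672 m³/s
Panel 3-4: Δb = 7.6 m, d̄ = (1.15+1.19)/2 = 1.17, v̄ = (0.45+0.50)/2 = 0.475 → q = 7.6×1.17×0.475 = 4.224 m³/s
Panel 4-5: Δb = 10.6 m, d̄ = (1.19+0.51)/2 = 0.85, v̄ = (0.50+0.25)/2 = 0.375 → q = 10.6×0.85×0.375 = 3.379 m³/s
Panel 5-6: Δb = 1.7 m, d̄ = (0.51+0.31)/2 = 0.41, v̄ = (0.25+0.26)/2 = 0.255 → q = 1.7×0.41×0.255 = 0.1777 m³/s
Q = Σ q = 10.18 m³/s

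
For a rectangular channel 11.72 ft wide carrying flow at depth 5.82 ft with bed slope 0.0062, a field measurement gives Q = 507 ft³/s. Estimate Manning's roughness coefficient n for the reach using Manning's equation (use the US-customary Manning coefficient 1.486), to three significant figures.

0.0322

A = b·y = 11.72 × 5.82 = 68.21 ft²
P = b + 2y = 11.72 + 2×5.82 = 23.36 ft
R = A/P = 68.21/23.36 = 2.920 ft
n = (1.486/Q)·A·R^(2/3)·S^(1/2) = (1.486/507) × 68.21 × 2.043 × 0.07874 = 0.03216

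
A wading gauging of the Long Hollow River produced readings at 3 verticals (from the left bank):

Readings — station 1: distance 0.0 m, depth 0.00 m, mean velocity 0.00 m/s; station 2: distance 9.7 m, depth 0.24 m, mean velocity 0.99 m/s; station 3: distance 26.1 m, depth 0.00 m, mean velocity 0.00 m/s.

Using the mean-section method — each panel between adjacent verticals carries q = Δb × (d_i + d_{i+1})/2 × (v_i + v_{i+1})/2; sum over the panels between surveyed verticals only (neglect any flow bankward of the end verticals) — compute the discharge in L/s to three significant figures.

Panel 1-2: Δb = 9.7 m, d̄ = (0.00+0.24)/2 = 0.12, v̄ = (0.00+0.99)/2 = 0.495 → q = 9.7×0.12×0.495 = 0.5762 m³/s
Panel 2-3: Δb = 16.4 m, d̄ = (0.24+0.00)/2 = 0.12, v̄ = (0.99+0.00)/2 = 0.495 → q = 16.4×0.12×0.495 = 0.9742 m³/s
Q = Σ q = 1.550 m³/s
= 1.550 × 1000 = 1550 L/s

1550 L/s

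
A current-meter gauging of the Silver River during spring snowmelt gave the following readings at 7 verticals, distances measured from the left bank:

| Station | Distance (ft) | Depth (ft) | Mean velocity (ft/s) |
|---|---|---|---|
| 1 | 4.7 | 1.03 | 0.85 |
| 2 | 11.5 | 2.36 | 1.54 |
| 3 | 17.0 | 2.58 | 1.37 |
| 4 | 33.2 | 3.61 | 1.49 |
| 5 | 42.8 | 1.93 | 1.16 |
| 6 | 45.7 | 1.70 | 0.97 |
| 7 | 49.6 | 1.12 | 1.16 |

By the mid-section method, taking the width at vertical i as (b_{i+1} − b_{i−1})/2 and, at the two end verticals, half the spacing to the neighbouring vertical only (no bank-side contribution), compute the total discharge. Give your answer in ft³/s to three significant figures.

w_1 = (11.5 − 4.7)/2 = 3.4 ft; q_1 = 0.85 × 1.03 × 3.4 = 2.977 ft³/s
w_2 = (17.0 − 4.7)/2 = 6.15 ft; q_2 = 1.54 × 2.36 × 6.15 = 22.35 ft³/s
w_3 = (33.2 − 11.5)/2 = 10.85 ft; q_3 = 1.37 × 2.58 × 10.85 = 38.35 ft³/s
w_4 = (42.8 − 17.0)/2 = 12.9 ft; q_4 = 1.49 × 3.61 × 12.9 = 69.39 ft³/s
w_5 = (45.7 − 33.2)/2 = 6.25 ft; q_5 = 1.16 × 1.93 × 6.25 = 13.99 ft³/s
w_6 = (49.6 − 42.8)/2 = 3.4 ft; q_6 = 0.97 × 1.70 × 3.4 = 5.607 ft³/s
w_7 = (49.6 − 45.7)/2 = 1.95 ft; q_7 = 1.16 × 1.12 × 1.95 = 2.533 ft³/s
Q = Σ qᵢ = 155.2 ft³/s

155 ft³/s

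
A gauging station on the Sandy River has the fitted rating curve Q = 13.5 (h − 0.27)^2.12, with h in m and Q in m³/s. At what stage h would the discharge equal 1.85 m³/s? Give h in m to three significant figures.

0.662 m

h − h₀ = (Q/C)^(1/b) = (1.85/13.5)^(1/2.12) = 0.3916 m
h = 0.27 + 0.3916 = 0.6616 m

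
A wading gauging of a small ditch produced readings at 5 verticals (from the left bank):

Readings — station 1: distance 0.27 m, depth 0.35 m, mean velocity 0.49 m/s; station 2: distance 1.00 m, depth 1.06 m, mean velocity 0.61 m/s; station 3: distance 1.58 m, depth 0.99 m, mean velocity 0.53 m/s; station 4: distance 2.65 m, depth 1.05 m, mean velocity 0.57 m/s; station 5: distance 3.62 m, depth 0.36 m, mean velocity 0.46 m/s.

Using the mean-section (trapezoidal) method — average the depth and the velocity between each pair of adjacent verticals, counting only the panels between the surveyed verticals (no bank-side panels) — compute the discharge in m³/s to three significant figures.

Panel 1-2: Δb = 0.73 m, d̄ = (0.35+1.06)/2 = 0.705, v̄ = (0.49+0.61)/2 = 0.55 → q = 0.73×0.705×0.55 = 0.2831 m³/s
Panel 2-3: Δb = 0.58 m, d̄ = (1.06+0.99)/2 = 1.025, v̄ = (0.61+0.53)/2 = 0.57 → q = 0.58×1.025×0.57 = 0.3389 m³/s
Panel 3-4: Δb = 1.07 m, d̄ = (0.99+1.05)/2 = 1.02, v̄ = (0.53+0.57)/2 = 0.55 → q = 1.07×1.02×0.55 = 0.6003 m³/s
Panel 4-5: Δb = 0.97 m, d̄ = (1.05+0.36)/2 = 0.705, v̄ = (0.57+0.46)/2 = 0.515 → q = 0.97×0.705×0.515 = 0.3522 m³/s
Q = Σ q = 1.574 m³/s

1.57 m³/s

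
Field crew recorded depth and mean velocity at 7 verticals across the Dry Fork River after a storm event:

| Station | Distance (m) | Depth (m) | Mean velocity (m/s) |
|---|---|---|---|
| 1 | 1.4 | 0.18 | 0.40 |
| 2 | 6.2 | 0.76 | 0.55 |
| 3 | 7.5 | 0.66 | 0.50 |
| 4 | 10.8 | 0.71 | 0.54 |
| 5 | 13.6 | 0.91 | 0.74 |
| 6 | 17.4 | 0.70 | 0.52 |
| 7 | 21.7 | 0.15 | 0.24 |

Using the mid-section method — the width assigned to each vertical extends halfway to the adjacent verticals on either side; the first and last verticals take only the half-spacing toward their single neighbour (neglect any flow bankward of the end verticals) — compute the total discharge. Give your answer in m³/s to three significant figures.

7.15 m³/s

w_1 = (6.2 − 1.4)/2 = 2.4 m; q_1 = 0.40 × 0.18 × 2.4 = 0.1728 m³/s
w_2 = (7.5 − 1.4)/2 = 3.05 m; q_2 = 0.55 × 0.76 × 3.05 = 1.275 m³/s
w_3 = (10.8 − 6.2)/2 = 2.3 m; q_3 = 0.50 × 0.66 × 2.3 = 0.7590 m³/s
w_4 = (13.6 − 7.5)/2 = 3.05 m; q_4 = 0.54 × 0.71 × 3.05 = 1.169 m³/s
w_5 = (17.4 − 10.8)/2 = 3.3 m; q_5 = 0.74 × 0.91 × 3.3 = 2.222 m³/s
w_6 = (21.7 − 13.6)/2 = 4.05 m; q_6 = 0.52 × 0.70 × 4.05 = 1.474 m³/s
w_7 = (21.7 − 17.4)/2 = 2.15 m; q_7 = 0.24 × 0.15 × 2.15 = 0.07740 m³/s
Q = Σ qᵢ = 7.150 m³/s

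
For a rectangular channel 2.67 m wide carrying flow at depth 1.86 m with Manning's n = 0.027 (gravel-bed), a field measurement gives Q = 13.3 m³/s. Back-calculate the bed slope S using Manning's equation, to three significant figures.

A = b·y = 2.67 × 1.86 = 4.966 m²
P = b + 2y = 2.67 + 2×1.86 = 6.390 m
R = A/P = 4.966/6.390 = 0.7772 m
S = (Q·n / (1·A·R^(2/3)))² = (13.3×0.027 / (1×4.966×0.8453))² = 0.007317

0.00732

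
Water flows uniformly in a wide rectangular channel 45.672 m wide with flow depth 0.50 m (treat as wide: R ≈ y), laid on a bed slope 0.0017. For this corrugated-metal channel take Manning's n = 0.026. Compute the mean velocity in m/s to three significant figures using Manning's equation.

0.999 m/s

A = b·y = 45.672 × 0.50 = 22.84 m²
Wide channel: R ≈ y = 0.50 m
Q = (1/n)·A·R^(2/3)·S^(1/2) = (1/0.026) × 22.84 × 0.5000^(2/3) × 0.0017^(1/2) = 22.81 m³/s
V = Q/A = 22.81/22.84 = 0.9990 m/s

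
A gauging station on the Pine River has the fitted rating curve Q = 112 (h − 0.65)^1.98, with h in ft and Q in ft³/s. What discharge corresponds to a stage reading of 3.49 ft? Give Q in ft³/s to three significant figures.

Q = 112 × (3.49 − 0.65)^1.98 = 112 × 2.84^1.98 = 884.7 ft³/s

885 ft³/s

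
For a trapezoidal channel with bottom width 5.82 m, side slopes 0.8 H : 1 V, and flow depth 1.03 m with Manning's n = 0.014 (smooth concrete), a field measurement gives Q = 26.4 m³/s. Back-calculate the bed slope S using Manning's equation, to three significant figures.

0.00387

A = (b + z·y)·y = (5.82 + 0.8×1.03)×1.03 = 6.843 m²
P = b + 2y√(1+z²) = 5.82 + 2×1.03×√(1+0.8²) = 8.458 m
R = A/P = 6.843/8.458 = 0.8091 m
S = (Q·n / (1·A·R^(2/3)))² = (26.4×0.014 / (1×6.843×0.8683))² = 0.003869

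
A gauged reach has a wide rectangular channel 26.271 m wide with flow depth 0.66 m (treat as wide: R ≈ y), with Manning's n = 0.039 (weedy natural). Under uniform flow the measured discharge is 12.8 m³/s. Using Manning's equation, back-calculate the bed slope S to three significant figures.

A = b·y = 26.271 × 0.66 = 17.34 m²
Wide channel: R ≈ y = 0.66 m
S = (Q·n / (1·A·R^(2/3)))² = (12.8×0.039 / (1×17.34×0.7580))² = 0.001443

0.00144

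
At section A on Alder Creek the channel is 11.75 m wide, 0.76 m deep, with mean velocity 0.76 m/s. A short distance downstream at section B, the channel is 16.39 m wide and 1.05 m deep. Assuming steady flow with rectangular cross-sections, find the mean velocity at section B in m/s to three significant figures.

0.394 m/s

Q = A₁V₁ = (11.75×0.76) × 0.76 = 6.787 m³/s
A₂ = 16.39 × 1.05 = 17.21 m²
V₂ = Q/A₂ = 6.787/17.21 = 0.3944 m/s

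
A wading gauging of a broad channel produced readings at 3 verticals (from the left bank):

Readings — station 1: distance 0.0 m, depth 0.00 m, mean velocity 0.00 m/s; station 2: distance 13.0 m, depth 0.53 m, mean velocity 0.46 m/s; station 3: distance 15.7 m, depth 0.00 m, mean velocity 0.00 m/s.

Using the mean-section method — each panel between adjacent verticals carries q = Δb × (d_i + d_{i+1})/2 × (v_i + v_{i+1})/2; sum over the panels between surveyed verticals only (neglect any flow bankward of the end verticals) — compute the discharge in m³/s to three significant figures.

0.957 m³/s

Panel 1-2: Δb = 13 m, d̄ = (0.00+0.53)/2 = 0.265, v̄ = (0.00+0.46)/2 = 0.23 → q = 13×0.265×0.23 = 0.7924 m³/s
Panel 2-3: Δb = 2.7 m, d̄ = (0.53+0.00)/2 = 0.265, v̄ = (0.46+0.00)/2 = 0.23 → q = 2.7×0.265×0.23 = 0.1646 m³/s
Q = Σ q = 0.9569 m³/s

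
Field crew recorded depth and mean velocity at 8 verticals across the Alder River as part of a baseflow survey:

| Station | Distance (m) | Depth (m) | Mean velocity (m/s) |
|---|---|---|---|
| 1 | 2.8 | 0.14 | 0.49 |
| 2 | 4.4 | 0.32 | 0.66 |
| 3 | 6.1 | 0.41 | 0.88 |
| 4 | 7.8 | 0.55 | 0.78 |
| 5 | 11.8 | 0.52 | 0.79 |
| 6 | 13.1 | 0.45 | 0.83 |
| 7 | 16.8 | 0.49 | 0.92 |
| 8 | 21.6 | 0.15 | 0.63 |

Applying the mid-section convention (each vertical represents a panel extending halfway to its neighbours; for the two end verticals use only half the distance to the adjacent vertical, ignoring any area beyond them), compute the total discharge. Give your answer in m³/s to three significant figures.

w_1 = (4.4 − 2.8)/2 = 0.8 m; q_1 = 0.49 × 0.14 × 0.8 = 0.05488 m³/s
w_2 = (6.1 − 2.8)/2 = 1.65 m; q_2 = 0.66 × 0.32 × 1.65 = 0.3485 m³/s
w_3 = (7.8 − 4.4)/2 = 1.7 m; q_3 = 0.88 × 0.41 × 1.7 = 0.6134 m³/s
w_4 = (11.8 − 6.1)/2 = 2.85 m; q_4 = 0.78 × 0.55 × 2.85 = 1.223 m³/s
w_5 = (13.1 − 7.8)/2 = 2.65 m; q_5 = 0.79 × 0.52 × 2.65 = 1.089 m³/s
w_6 = (16.8 − 11.8)/2 = 2.5 m; q_6 = 0.83 × 0.45 × 2.5 = 0.9338 m³/s
w_7 = (21.6 − 13.1)/2 = 4.25 m; q_7 = 0.92 × 0.49 × 4.25 = 1.916 m³/s
w_8 = (21.6 − 16.8)/2 = 2.4 m; q_8 = 0.63 × 0.15 × 2.4 = 0.2268 m³/s
Q = Σ qᵢ = 6.404 m³/s

6.40 m³/s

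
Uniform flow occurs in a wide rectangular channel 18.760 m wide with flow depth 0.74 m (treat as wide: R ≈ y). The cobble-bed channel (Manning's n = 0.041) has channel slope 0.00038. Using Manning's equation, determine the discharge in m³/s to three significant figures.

5.40 m³/s

A = b·y = 18.760 × 0.74 = 13.88 m²
Wide channel: R ≈ y = 0.74 m
Q = (1/n)·A·R^(2/3)·S^(1/2) = (1/0.041) × 13.88 × 0.7400^(2/3) × 0.00038^(1/2) = 5.400 m³/s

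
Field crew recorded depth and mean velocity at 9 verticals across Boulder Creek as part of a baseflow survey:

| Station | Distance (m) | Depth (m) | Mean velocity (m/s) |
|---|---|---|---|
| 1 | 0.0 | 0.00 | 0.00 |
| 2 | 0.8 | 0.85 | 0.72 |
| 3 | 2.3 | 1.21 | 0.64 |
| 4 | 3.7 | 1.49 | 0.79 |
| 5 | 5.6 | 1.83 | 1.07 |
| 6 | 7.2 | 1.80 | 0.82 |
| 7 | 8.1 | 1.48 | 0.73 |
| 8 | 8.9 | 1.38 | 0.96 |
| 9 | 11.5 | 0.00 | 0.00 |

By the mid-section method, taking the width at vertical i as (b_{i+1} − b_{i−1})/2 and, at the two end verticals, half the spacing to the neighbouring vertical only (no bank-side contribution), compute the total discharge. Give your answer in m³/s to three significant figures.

12.2 m³/s

w_2 = (2.3 − 0.0)/2 = 1.15 m; q_2 = 0.72 × 0.85 × 1.15 = 0.7038 m³/s
w_3 = (3.7 − 0.8)/2 = 1.45 m; q_3 = 0.64 × 1.21 × 1.45 = 1.123 m³/s
w_4 = (5.6 − 2.3)/2 = 1.65 m; q_4 = 0.79 × 1.49 × 1.65 = 1.942 m³/s
w_5 = (7.2 − 3.7)/2 = 1.75 m; q_5 = 1.07 × 1.83 × 1.75 = 3.427 m³/s
w_6 = (8.1 − 5.6)/2 = 1.25 m; q_6 = 0.82 × 1.80 × 1.25 = 1.845 m³/s
w_7 = (8.9 − 7.2)/2 = 0.85 m; q_7 = 0.73 × 1.48 × 0.85 = 0.9183 m³/s
w_8 = (11.5 − 8.1)/2 = 1.7 m; q_8 = 0.96 × 1.38 × 1.7 = 2.252 m³/s
Stations 1, 9 contribute zero (depth or velocity is 0).
Q = Σ qᵢ = 12.21 m³/s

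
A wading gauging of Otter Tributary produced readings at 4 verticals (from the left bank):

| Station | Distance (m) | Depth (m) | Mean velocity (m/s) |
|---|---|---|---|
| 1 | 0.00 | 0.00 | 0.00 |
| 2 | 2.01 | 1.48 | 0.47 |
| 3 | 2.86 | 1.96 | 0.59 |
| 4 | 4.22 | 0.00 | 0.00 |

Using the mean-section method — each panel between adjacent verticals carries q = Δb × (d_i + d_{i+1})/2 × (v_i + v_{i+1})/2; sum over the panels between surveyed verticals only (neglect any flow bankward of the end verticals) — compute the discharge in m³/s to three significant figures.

1.52 m³/s

Panel 1-2: Δb = 2.01 m, d̄ = (0.00+1.48)/2 = 0.74, v̄ = (0.00+0.47)/2 = 0.235 → q = 2.01×0.74×0.235 = 0.3495 m³/s
Panel 2-3: Δb = 0.85 m, d̄ = (1.48+1.96)/2 = 1.72, v̄ = (0.47+0.59)/2 = 0.53 → q = 0.85×1.72×0.53 = 0.7749 m³/s
Panel 3-4: Δb = 1.36 m, d̄ = (1.96+0.00)/2 = 0.98, v̄ = (0.59+0.00)/2 = 0.295 → q = 1.36×0.98×0.295 = 0.3932 m³/s
Q = Σ q = 1.518 m³/s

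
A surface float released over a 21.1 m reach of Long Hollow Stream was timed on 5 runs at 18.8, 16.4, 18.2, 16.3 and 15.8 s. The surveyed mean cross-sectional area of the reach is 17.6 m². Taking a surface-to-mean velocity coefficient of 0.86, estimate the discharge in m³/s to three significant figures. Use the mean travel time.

18.7 m³/s

t̄ = (18.8 + 16.4 + 18.2 + 16.3 + 15.8) / 5 = 17.1 s
v_surface = L / t̄ = 21.1 / 17.1 = 1.234 m/s
v_mean = 0.86 × 1.234 = 1.061 m/s
Q = A × v_mean = 17.6 × 1.061 = 18.68 m³/s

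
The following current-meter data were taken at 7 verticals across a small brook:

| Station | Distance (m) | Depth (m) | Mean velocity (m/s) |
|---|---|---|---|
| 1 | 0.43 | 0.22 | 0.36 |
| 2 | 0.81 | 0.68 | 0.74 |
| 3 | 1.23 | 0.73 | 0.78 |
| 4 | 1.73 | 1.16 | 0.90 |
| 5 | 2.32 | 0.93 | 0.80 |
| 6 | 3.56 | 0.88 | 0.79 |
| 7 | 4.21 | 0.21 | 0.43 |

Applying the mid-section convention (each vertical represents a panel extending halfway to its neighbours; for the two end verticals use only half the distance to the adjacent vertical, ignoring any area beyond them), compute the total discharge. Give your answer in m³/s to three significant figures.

2.41 m³/s

w_1 = (0.81 − 0.43)/2 = 0.19 m; q_1 = 0.36 × 0.22 × 0.19 = 0.01505 m³/s
w_2 = (1.23 − 0.43)/2 = 0.4 m; q_2 = 0.74 × 0.68 × 0.4 = 0.2013 m³/s
w_3 = (1.73 − 0.81)/2 = 0.46 m; q_3 = 0.78 × 0.73 × 0.46 = 0.2619 m³/s
w_4 = (2.32 − 1.23)/2 = 0.545 m; q_4 = 0.90 × 1.16 × 0.545 = 0.5690 m³/s
w_5 = (3.56 − 1.73)/2 = 0.915 m; q_5 = 0.80 × 0.93 × 0.915 = 0.6808 m³/s
w_6 = (4.21 − 2.32)/2 = 0.945 m; q_6 = 0.79 × 0.88 × 0.945 = 0.6570 m³/s
w_7 = (4.21 − 3.56)/2 = 0.325 m; q_7 = 0.43 × 0.21 × 0.325 = 0.02935 m³/s
Q = Σ qᵢ = 2.414 m³/s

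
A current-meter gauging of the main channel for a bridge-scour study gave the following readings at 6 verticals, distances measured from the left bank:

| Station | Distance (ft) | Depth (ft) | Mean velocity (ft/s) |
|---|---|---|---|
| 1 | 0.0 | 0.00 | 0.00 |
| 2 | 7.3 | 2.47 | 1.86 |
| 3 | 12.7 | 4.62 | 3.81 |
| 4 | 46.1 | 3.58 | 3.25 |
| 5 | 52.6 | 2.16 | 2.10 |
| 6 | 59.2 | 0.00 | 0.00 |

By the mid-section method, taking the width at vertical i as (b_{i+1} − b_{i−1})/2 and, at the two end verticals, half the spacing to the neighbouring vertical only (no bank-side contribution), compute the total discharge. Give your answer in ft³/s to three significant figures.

632 ft³/s

w_2 = (12.7 − 0.0)/2 = 6.35 ft; q_2 = 1.86 × 2.47 × 6.35 = 29.17 ft³/s
w_3 = (46.1 − 7.3)/2 = 19.4 ft; q_3 = 3.81 × 4.62 × 19.4 = 341.5 ft³/s
w_4 = (52.6 − 12.7)/2 = 19.95 ft; q_4 = 3.25 × 3.58 × 19.95 = 232.1 ft³/s
w_5 = (59.2 − 46.1)/2 = 6.55 ft; q_5 = 2.10 × 2.16 × 6.55 = 29.71 ft³/s
Stations 1, 6 contribute zero (depth or velocity is 0).
Q = Σ qᵢ = 632.5 ft³/s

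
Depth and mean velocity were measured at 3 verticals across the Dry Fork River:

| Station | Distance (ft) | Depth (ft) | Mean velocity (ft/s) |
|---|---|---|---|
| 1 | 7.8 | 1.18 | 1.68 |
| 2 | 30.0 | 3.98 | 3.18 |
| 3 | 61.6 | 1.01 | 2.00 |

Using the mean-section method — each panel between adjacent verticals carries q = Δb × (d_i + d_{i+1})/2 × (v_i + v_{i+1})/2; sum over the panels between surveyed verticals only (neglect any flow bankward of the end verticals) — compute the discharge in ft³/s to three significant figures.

343 ft³/s

Panel 1-2: Δb = 22.2 ft, d̄ = (1.18+3.98)/2 = 2.58, v̄ = (1.68+3.18)/2 = 2.43 → q = 22.2×2.58×2.43 = 139.2 ft³/s
Panel 2-3: Δb = 31.6 ft, d̄ = (3.98+1.01)/2 = 2.495, v̄ = (3.18+2.00)/2 = 2.59 → q = 31.6×2.495×2.59 = 204.2 ft³/s
Q = Σ q = 343.4 ft³/s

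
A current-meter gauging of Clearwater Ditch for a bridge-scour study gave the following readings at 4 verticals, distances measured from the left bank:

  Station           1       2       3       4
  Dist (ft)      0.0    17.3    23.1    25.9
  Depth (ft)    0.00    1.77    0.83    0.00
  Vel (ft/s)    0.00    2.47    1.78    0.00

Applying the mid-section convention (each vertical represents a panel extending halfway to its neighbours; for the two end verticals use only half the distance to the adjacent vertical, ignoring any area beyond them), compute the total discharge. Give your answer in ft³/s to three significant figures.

w_2 = (23.1 − 0.0)/2 = 11.55 ft; q_2 = 2.47 × 1.77 × 11.55 = 50.50 ft³/s
w_3 = (25.9 − 17.3)/2 = 4.3 ft; q_3 = 1.78 × 0.83 × 4.3 = 6.353 ft³/s
Stations 1, 4 contribute zero (depth or velocity is 0).
Q = Σ qᵢ = 56.85 ft³/s

56.8 ft³/s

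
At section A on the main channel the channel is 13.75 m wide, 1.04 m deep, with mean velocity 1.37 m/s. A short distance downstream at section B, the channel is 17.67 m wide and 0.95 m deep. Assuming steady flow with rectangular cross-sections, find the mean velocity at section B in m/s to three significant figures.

1.17 m/s

Q = A₁V₁ = (13.75×1.04) × 1.37 = 19.59 m³/s
A₂ = 17.67 × 0.95 = 16.79 m²
V₂ = Q/A₂ = 19.59/16.79 = 1.167 m/s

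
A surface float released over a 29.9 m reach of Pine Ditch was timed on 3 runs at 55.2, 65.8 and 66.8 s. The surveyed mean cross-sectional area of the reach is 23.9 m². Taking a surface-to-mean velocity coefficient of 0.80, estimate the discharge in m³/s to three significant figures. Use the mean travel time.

t̄ = (55.2 + 65.8 + 66.8) / 3 = 62.6 s
v_surface = L / t̄ = 29.9 / 62.6 = 0.4776 m/s
v_mean = 0.80 × 0.4776 = 0.3821 m/s
Q = A × v_mean = 23.9 × 0.3821 = 9.132 m³/s

9.13 m³/s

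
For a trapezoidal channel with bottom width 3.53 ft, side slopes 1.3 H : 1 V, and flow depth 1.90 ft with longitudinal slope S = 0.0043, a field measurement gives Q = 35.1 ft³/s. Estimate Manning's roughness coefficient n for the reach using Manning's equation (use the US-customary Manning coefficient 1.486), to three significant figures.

0.0351

A = (b + z·y)·y = (3.53 + 1.3×1.90)×1.90 = 11.40 ft²
P = b + 2y√(1+z²) = 3.53 + 2×1.90×√(1+1.3²) = 9.762 ft
R = A/P = 11.40/9.762 = 1.168 ft
n = (1.486/Q)·A·R^(2/3)·S^(1/2) = (1.486/35.1) × 11.40 × 1.109 × 0.06557 = 0.03510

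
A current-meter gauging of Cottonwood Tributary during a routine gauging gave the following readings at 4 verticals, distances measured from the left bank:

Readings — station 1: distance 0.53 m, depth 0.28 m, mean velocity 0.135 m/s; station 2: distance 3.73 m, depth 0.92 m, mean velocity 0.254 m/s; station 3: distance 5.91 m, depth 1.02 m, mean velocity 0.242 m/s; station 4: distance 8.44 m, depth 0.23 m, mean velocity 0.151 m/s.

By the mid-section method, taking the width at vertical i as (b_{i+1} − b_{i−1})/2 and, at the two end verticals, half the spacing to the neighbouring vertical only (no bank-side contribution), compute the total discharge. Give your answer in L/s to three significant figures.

1310 L/s

w_1 = (3.73 − 0.53)/2 = 1.6 m; q_1 = 0.135 × 0.28 × 1.6 = 0.06048 m³/s
w_2 = (5.91 − 0.53)/2 = 2.69 m; q_2 = 0.254 × 0.92 × 2.69 = 0.6286 m³/s
w_3 = (8.44 − 3.73)/2 = 2.355 m; q_3 = 0.242 × 1.02 × 2.355 = 0.5813 m³/s
w_4 = (8.44 − 5.91)/2 = 1.265 m; q_4 = 0.151 × 0.23 × 1.265 = 0.04393 m³/s
Q = Σ qᵢ = 1.314 m³/s
= 1.314 × 1000 = 1314 L/s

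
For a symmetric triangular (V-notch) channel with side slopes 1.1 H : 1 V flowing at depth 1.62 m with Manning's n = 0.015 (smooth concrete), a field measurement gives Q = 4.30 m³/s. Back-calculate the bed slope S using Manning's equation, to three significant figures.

A = z·y² = 1.1×1.62² = 2.887 m²
P = 2y√(1+z²) = 2×1.62×√(1+1.1²) = 4.817 m
R = A/P = 2.887/4.817 = 0.5994 m
S = (Q·n / (1·A·R^(2/3)))² = (4.30×0.015 / (1×2.887×0.7109))² = 0.0009879

0.000988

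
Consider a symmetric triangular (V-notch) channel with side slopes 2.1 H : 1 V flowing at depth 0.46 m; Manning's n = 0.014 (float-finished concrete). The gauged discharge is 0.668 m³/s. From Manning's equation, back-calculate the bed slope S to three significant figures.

A = z·y² = 2.1×0.46² = 0.4444 m²
P = 2y√(1+z²) = 2×0.46×√(1+2.1²) = 2.140 m
R = A/P = 0.4444/2.140 = 0.2077 m
S = (Q·n / (1·A·R^(2/3)))² = (0.668×0.014 / (1×0.4444×0.3507))² = 0.003602

0.00360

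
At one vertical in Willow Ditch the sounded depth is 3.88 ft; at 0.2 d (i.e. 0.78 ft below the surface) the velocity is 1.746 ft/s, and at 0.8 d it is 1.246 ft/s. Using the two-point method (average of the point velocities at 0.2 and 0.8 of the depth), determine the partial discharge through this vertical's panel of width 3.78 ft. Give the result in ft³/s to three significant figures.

21.9 ft³/s

v̄ = (1.746 + 1.246) / 2 = 1.496 ft/s
q = v̄ × d × w = 1.496 × 3.88 × 3.78 = 21.94 ft³/s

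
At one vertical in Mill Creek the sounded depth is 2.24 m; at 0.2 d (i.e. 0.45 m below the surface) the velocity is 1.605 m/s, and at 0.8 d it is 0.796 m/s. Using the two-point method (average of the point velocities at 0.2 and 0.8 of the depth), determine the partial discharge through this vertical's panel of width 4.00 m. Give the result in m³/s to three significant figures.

v̄ = (1.605 + 0.796) / 2 = 1.201 m/s
q = v̄ × d × w = 1.201 × 2.24 × 4.00 = 10.76 m³/s

10.8 m³/s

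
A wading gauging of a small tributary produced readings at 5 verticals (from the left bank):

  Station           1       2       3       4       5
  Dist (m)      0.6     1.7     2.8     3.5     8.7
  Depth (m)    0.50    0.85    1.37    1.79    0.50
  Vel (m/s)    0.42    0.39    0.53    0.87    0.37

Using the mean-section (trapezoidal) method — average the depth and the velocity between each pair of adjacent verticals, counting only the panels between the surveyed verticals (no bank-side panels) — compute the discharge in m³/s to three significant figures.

5.33 m³/s

Panel 1-2: Δb = 1.1 m, d̄ = (0.50+0.85)/2 = 0.675, v̄ = (0.42+0.39)/2 = 0.405 → q = 1.1×0.675×0.405 = 0.3007 m³/s
Panel 2-3: Δb = 1.1 m, d̄ = (0.85+1.37)/2 = 1.11, v̄ = (0.39+0.53)/2 = 0.46 → q = 1.1×1.11×0.46 = 0.5617 m³/s
Panel 3-4: Δb = 0.7 m, d̄ = (1.37+1.79)/2 = 1.58, v̄ = (0.53+0.87)/2 = 0.7 → q = 0.7×1.58×0.7 = 0.7742 m³/s
Panel 4-5: Δb = 5.2 m, d̄ = (1.79+0.50)/2 = 1.145, v̄ = (0.87+0.37)/2 = 0.62 → q = 5.2×1.145×0.62 = 3.691 m³/s
Q = Σ q = 5.328 m³/s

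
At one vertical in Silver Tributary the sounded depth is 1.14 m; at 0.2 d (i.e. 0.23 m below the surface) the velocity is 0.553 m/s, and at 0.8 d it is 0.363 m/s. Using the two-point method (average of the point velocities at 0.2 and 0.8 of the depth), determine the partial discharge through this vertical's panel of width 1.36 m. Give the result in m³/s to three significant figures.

v̄ = (0.553 + 0.363) / 2 = 0.4580 m/s
q = v̄ × d × w = 0.4580 × 1.14 × 1.36 = 0.7101 m³/s

0.710 m³/s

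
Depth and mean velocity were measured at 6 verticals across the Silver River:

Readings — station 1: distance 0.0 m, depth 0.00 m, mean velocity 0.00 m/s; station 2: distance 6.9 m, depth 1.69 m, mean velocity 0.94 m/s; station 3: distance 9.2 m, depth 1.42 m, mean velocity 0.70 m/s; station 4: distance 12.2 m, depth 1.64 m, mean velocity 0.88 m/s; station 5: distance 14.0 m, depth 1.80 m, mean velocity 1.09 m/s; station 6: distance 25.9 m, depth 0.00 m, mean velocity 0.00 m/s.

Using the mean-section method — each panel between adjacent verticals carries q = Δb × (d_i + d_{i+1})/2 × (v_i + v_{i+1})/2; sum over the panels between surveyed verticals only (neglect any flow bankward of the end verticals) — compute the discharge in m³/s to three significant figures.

Panel 1-2: Δb = 6.9 m, d̄ = (0.00+1.69)/2 = 0.845, v̄ = (0.00+0.94)/2 = 0.47 → q = 6.9×0.845×0.47 = 2.740 m³/s
Panel 2-3: Δb = 2.3 m, d̄ = (1.69+1.42)/2 = 1.555, v̄ = (0.94+0.70)/2 = 0.82 → q = 2.3×1.555×0.82 = 2.933 m³/s
Panel 3-4: Δb = 3 m, d̄ = (1.42+1.64)/2 = 1.53, v̄ = (0.70+0.88)/2 = 0.79 → q = 3×1.53×0.79 = 3.626 m³/s
Panel 4-5: Δb = 1.8 m, d̄ = (1.64+1.80)/2 = 1.72, v̄ = (0.88+1.09)/2 = 0.985 → q = 1.8×1.72×0.985 = 3.050 m³/s
Panel 5-6: Δb = 11.9 m, d̄ = (1.80+0.00)/2 = 0.9, v̄ = (1.09+0.00)/2 = 0.545 → q = 11.9×0.9×0.545 = 5.837 m³/s
Q = Σ q = 18.19 m³/s

18.2 m³/s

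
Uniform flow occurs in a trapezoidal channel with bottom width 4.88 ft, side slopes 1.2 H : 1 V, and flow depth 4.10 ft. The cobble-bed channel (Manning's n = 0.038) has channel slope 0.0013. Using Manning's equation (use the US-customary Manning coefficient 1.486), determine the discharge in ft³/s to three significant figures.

97.9 ft³/s

A = (b + z·y)·y = (4.88 + 1.2×4.10)×4.10 = 40.18 ft²
P = b + 2y√(1+z²) = 4.88 + 2×4.10×√(1+1.2²) = 17.69 ft
R = A/P = 40.18/17.69 = 2.271 ft
Q = (1.486/n)·A·R^(2/3)·S^(1/2) = (1.486/0.038) × 40.18 × 2.271^(2/3) × 0.0013^(1/2) = 97.89 ft³/s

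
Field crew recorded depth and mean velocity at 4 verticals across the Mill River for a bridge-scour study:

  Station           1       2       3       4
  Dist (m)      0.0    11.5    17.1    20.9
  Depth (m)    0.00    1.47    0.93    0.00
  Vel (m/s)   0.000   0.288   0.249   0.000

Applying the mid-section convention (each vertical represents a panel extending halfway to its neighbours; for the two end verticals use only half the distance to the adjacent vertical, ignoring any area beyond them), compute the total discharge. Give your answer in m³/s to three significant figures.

4.71 m³/s

w_2 = (17.1 − 0.0)/2 = 8.55 m; q_2 = 0.288 × 1.47 × 8.55 = 3.620 m³/s
w_3 = (20.9 − 11.5)/2 = 4.7 m; q_3 = 0.249 × 0.93 × 4.7 = 1.088 m³/s
Stations 1, 4 contribute zero (depth or velocity is 0).
Q = Σ qᵢ = 4.708 m³/s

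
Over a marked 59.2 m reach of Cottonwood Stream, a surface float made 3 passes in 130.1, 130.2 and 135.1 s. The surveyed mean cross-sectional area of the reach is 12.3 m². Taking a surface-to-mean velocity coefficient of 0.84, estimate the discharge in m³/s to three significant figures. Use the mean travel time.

4.64 m³/s

t̄ = (130.1 + 130.2 + 135.1) / 3 = 131.8 s
v_surface = L / t̄ = 59.2 / 131.8 = 0.4492 m/s
v_mean = 0.84 × 0.4492 = 0.3773 m/s
Q = A × v_mean = 12.3 × 0.3773 = 4.641 m³/s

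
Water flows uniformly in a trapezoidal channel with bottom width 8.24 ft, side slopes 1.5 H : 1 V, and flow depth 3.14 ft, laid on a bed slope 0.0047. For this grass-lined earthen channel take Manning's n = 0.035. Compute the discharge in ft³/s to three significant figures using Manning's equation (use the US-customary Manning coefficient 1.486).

A = (b + z·y)·y = (8.24 + 1.5×3.14)×3.14 = 40.66 ft²
P = b + 2y√(1+z²) = 8.24 + 2×3.14×√(1+1.5²) = 19.56 ft
R = A/P = 40.66/19.56 = 2.079 ft
Q = (1.486/n)·A·R^(2/3)·S^(1/2) = (1.486/0.035) × 40.66 × 2.079^(2/3) × 0.0047^(1/2) = 192.8 ft³/s

193 ft³/s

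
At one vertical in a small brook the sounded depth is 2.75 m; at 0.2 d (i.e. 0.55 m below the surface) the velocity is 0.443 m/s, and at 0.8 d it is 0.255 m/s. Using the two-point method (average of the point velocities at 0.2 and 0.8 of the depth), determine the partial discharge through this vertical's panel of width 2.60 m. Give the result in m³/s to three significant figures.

2.50 m³/s

v̄ = (0.443 + 0.255) / 2 = 0.3490 m/s
q = v̄ × d × w = 0.3490 × 2.75 × 2.60 = 2.495 m³/s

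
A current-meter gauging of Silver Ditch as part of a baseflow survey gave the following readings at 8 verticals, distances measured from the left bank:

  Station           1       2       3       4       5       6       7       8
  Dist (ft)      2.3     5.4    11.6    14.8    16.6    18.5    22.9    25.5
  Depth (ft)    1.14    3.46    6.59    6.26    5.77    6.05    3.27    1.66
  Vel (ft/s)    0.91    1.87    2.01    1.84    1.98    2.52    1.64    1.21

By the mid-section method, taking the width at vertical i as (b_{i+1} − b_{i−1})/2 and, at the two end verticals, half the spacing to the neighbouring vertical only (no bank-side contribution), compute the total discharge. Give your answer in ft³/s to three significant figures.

w_1 = (5.4 − 2.3)/2 = 1.55 ft; q_1 = 0.91 × 1.14 × 1.55 = 1.608 ft³/s
w_2 = (11.6 − 2.3)/2 = 4.65 ft; q_2 = 1.87 × 3.46 × 4.65 = 30.09 ft³/s
w_3 = (14.8 − 5.4)/2 = 4.7 ft; q_3 = 2.01 × 6.59 × 4.7 = 62.26 ft³/s
w_4 = (16.6 − 11.6)/2 = 2.5 ft; q_4 = 1.84 × 6.26 × 2.5 = 28.80 ft³/s
w_5 = (18.5 − 14.8)/2 = 1.85 ft; q_5 = 1.98 × 5.77 × 1.85 = 21.14 ft³/s
w_6 = (22.9 − 16.6)/2 = 3.15 ft; q_6 = 2.52 × 6.05 × 3.15 = 48.02 ft³/s
w_7 = (25.5 − 18.5)/2 = 3.5 ft; q_7 = 1.64 × 3.27 × 3.5 = 18.77 ft³/s
w_8 = (25.5 − 22.9)/2 = 1.3 ft; q_8 = 1.21 × 1.66 × 1.3 = 2.611 ft³/s
Q = Σ qᵢ = 213.3 ft³/s

213 ft³/s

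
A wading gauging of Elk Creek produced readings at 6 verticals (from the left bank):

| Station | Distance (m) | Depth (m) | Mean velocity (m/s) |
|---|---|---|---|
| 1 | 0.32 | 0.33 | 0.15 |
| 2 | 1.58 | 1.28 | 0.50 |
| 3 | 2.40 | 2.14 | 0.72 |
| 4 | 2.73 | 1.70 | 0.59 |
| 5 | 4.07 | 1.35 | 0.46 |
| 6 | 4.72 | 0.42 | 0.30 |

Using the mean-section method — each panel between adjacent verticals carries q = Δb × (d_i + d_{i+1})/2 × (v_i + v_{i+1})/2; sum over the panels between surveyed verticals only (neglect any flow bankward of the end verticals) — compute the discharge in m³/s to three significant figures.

2.89 m³/s

Panel 1-2: Δb = 1.26 m, d̄ = (0.33+1.28)/2 = 0.805, v̄ = (0.15+0.50)/2 = 0.325 → q = 1.26×0.805×0.325 = 0.3296 m³/s
Panel 2-3: Δb = 0.82 m, d̄ = (1.28+2.14)/2 = 1.71, v̄ = (0.50+0.72)/2 = 0.61 → q = 0.82×1.71×0.61 = 0.8553 m³/s
Panel 3-4: Δb = 0.33 m, d̄ = (2.14+1.70)/2 = 1.92, v̄ = (0.72+0.59)/2 = 0.655 → q = 0.33×1.92×0.655 = 0.4150 m³/s
Panel 4-5: Δb = 1.34 m, d̄ = (1.70+1.35)/2 = 1.525, v̄ = (0.59+0.46)/2 = 0.525 → q = 1.34×1.525×0.525 = 1.073 m³/s
Panel 5-6: Δb = 0.65 m, d̄ = (1.35+0.42)/2 = 0.885, v̄ = (0.46+0.30)/2 = 0.38 → q = 0.65×0.885×0.38 = 0.2186 m³/s
Q = Σ q = 2.891 m³/s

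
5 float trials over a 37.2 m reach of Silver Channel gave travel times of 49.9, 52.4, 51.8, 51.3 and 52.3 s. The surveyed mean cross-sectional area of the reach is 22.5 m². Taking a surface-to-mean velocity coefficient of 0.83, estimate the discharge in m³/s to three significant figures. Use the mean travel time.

13.5 m³/s

t̄ = (49.9 + 52.4 + 51.8 + 51.3 + 52.3) / 5 = 51.54 s
v_surface = L / t̄ = 37.2 / 51.54 = 0.7218 m/s
v_mean = 0.83 × 0.7218 = 0.5991 m/s
Q = A × v_mean = 22.5 × 0.5991 = 13.48 m³/s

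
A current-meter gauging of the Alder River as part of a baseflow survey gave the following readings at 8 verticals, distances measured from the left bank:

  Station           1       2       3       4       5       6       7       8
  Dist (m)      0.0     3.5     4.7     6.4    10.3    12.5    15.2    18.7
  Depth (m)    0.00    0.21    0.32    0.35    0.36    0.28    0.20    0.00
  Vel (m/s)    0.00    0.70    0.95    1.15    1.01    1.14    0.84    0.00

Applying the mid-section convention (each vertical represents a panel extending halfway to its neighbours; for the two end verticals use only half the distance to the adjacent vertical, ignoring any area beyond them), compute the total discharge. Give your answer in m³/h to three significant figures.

15600 m³/h

w_2 = (4.7 − 0.0)/2 = 2.35 m; q_2 = 0.70 × 0.21 × 2.35 = 0.3455 m³/s
w_3 = (6.4 − 3.5)/2 = 1.45 m; q_3 = 0.95 × 0.32 × 1.45 = 0.4408 m³/s
w_4 = (10.3 − 4.7)/2 = 2.8 m; q_4 = 1.15 × 0.35 × 2.8 = 1.127 m³/s
w_5 = (12.5 − 6.4)/2 = 3.05 m; q_5 = 1.01 × 0.36 × 3.05 = 1.109 m³/s
w_6 = (15.2 − 10.3)/2 = 2.45 m; q_6 = 1.14 × 0.28 × 2.45 = 0.7820 m³/s
w_7 = (18.7 − 12.5)/2 = 3.1 m; q_7 = 0.84 × 0.20 × 3.1 = 0.5208 m³/s
Stations 1, 8 contribute zero (depth or velocity is 0).
Q = Σ qᵢ = 4.325 m³/s
= 4.325 × 3600 = 15570 m³/h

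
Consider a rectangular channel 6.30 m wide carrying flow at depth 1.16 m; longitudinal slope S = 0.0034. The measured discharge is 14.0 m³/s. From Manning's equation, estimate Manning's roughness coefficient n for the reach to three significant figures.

A = b·y = 6.30 × 1.16 = 7.308 m²
P = b + 2y = 6.30 + 2×1.16 = 8.620 m
R = A/P = 7.308/8.620 = 0.8478 m
n = (1/Q)·A·R^(2/3)·S^(1/2) = (1/14.0) × 7.308 × 0.8958 × 0.05831 = 0.02726

0.0273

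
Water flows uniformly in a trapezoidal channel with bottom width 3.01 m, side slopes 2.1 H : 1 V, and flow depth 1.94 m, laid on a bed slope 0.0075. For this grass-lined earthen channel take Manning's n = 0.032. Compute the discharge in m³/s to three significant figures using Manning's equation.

40.6 m³/s

A = (b + z·y)·y = (3.01 + 2.1×1.94)×1.94 = 13.74 m²
P = b + 2y√(1+z²) = 3.01 + 2×1.94×√(1+2.1²) = 12.03 m
R = A/P = 13.74/12.03 = 1.142 m
Q = (1/n)·A·R^(2/3)·S^(1/2) = (1/0.032) × 13.74 × 1.142^(2/3) × 0.0075^(1/2) = 40.63 m³/s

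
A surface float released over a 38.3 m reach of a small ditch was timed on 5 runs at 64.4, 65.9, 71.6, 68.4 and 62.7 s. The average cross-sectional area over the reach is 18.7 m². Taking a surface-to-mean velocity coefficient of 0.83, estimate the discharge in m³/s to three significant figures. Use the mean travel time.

t̄ = (64.4 + 65.9 + 71.6 + 68.4 + 62.7) / 5 = 66.6 s
v_surface = L / t̄ = 38.3 / 66.6 = 0.5751 m/s
v_mean = 0.83 × 0.5751 = 0.4773 m/s
Q = A × v_mean = 18.7 × 0.4773 = 8.926 m³/s

8.93 m³/s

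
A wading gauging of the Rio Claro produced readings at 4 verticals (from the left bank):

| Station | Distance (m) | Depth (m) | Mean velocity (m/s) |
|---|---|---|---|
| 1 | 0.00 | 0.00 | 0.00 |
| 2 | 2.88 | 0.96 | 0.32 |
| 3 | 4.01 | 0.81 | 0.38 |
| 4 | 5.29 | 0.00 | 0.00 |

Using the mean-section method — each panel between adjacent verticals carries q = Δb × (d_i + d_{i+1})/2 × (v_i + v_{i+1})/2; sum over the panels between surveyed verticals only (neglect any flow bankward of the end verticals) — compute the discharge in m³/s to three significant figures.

Panel 1-2: Δb = 2.88 m, d̄ = (0.00+0.96)/2 = 0.48, v̄ = (0.00+0.32)/2 = 0.16 → q = 2.88×0.48×0.16 = 0.2212 m³/s
Panel 2-3: Δb = 1.13 m, d̄ = (0.96+0.81)/2 = 0.885, v̄ = (0.32+0.38)/2 = 0.35 → q = 1.13×0.885×0.35 = 0.3500 m³/s
Panel 3-4: Δb = 1.28 m, d̄ = (0.81+0.00)/2 = 0.405, v̄ = (0.38+0.00)/2 = 0.19 → q = 1.28×0.405×0.19 = 0.09850 m³/s
Q = Σ q = 0.6697 m³/s

0.670 m³/s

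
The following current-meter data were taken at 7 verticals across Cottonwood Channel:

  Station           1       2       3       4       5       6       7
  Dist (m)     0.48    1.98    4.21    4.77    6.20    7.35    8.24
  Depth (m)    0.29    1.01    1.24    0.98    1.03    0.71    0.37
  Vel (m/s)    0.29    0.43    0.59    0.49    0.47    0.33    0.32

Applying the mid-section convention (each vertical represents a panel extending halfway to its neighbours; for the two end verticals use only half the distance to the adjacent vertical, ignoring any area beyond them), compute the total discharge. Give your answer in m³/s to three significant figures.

w_1 = (1.98 − 0.48)/2 = 0.75 m; q_1 = 0.29 × 0.29 × 0.75 = 0.06308 m³/s
w_2 = (4.21 − 0.48)/2 = 1.865 m; q_2 = 0.43 × 1.01 × 1.865 = 0.8100 m³/s
w_3 = (4.77 − 1.98)/2 = 1.395 m; q_3 = 0.59 × 1.24 × 1.395 = 1.021 m³/s
w_4 = (6.20 − 4.21)/2 = 0.995 m; q_4 = 0.49 × 0.98 × 0.995 = 0.4778 m³/s
w_5 = (7.35 − 4.77)/2 = 1.29 m; q_5 = 0.47 × 1.03 × 1.29 = 0.6245 m³/s
w_6 = (8.24 − 6.20)/2 = 1.02 m; q_6 = 0.33 × 0.71 × 1.02 = 0.2390 m³/s
w_7 = (8.24 − 7.35)/2 = 0.445 m; q_7 = 0.32 × 0.37 × 0.445 = 0.05269 m³/s
Q = Σ qᵢ = 3.288 m³/s

3.29 m³/s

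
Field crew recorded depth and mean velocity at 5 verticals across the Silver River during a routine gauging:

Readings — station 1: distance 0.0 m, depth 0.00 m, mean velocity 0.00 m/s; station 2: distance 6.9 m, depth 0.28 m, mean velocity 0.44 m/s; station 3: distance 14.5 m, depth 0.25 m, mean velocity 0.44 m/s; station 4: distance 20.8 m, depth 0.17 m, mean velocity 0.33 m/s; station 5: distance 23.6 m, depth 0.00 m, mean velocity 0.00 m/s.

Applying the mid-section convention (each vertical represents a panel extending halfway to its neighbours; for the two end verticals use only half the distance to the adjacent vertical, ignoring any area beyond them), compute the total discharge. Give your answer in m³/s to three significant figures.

1.91 m³/s

w_2 = (14.5 − 0.0)/2 = 7.25 m; q_2 = 0.44 × 0.28 × 7.25 = 0.8932 m³/s
w_3 = (20.8 − 6.9)/2 = 6.95 m; q_3 = 0.44 × 0.25 × 6.95 = 0.7645 m³/s
w_4 = (23.6 − 14.5)/2 = 4.55 m; q_4 = 0.33 × 0.17 × 4.55 = 0.2553 m³/s
Stations 1, 5 contribute zero (depth or velocity is 0).
Q = Σ qᵢ = 1.913 m³/s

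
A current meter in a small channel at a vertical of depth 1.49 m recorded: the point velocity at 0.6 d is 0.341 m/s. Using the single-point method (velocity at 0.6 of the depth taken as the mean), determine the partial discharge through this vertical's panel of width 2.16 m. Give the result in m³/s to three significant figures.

v̄ = v₀.₆ = 0.341 m/s
q = v̄ × d × w = 0.3410 × 1.49 × 2.16 = 1.097 m³/s

1.10 m³/s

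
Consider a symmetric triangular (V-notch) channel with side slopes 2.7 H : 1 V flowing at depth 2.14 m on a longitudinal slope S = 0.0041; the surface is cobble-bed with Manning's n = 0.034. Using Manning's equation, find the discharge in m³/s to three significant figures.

A = z·y² = 2.7×2.14² = 12.36 m²
P = 2y√(1+z²) = 2×2.14×√(1+2.7²) = 12.32 m
R = A/P = 12.36/12.32 = 1.003 m
Q = (1/n)·A·R^(2/3)·S^(1/2) = (1/0.034) × 12.36 × 1.003^(2/3) × 0.0041^(1/2) = 23.34 m³/s

23.3 m³/s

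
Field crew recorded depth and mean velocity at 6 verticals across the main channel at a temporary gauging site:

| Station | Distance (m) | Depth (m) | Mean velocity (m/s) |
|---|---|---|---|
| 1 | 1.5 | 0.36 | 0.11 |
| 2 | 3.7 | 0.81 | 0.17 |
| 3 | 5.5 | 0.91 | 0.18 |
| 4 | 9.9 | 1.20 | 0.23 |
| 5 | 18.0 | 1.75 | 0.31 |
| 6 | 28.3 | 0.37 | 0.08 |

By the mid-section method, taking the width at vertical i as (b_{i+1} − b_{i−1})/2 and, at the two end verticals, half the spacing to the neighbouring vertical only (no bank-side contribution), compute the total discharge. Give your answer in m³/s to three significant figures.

w_1 = (3.7 − 1.5)/2 = 1.1 m; q_1 = 0.11 × 0.36 × 1.1 = 0.04356 m³/s
w_2 = (5.5 − 1.5)/2 = 2 m; q_2 = 0.17 × 0.81 × 2 = 0.2754 m³/s
w_3 = (9.9 − 3.7)/2 = 3.1 m; q_3 = 0.18 × 0.91 × 3.1 = 0.5078 m³/s
w_4 = (18.0 − 5.5)/2 = 6.25 m; q_4 = 0.23 × 1.20 × 6.25 = 1.725 m³/s
w_5 = (28.3 − 9.9)/2 = 9.2 m; q_5 = 0.31 × 1.75 × 9.2 = 4.991 m³/s
w_6 = (28.3 − 18.0)/2 = 5.15 m; q_6 = 0.08 × 0.37 × 5.15 = 0.1524 m³/s
Q = Σ qᵢ = 7.695 m³/s

7.70 m³/s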